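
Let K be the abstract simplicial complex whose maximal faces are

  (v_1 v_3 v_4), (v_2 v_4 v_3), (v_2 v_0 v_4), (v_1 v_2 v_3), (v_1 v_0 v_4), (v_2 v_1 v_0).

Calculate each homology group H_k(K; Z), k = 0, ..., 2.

Fix the vertex order v_0 < v_1 < v_2 < v_3 < v_4 and write every simplex with vertices in increasing order. Then dim K = 2 and the simplices of K are:

  0-simplices (5): [v_0], [v_1], [v_2], [v_3], [v_4]
  1-simplices (9): [v_0,v_1], [v_0,v_2], [v_0,v_4], [v_1,v_2], [v_1,v_3], [v_1,v_4], [v_2,v_3], [v_2,v_4], [v_3,v_4]
  2-simplices (6): [v_0,v_1,v_2], [v_0,v_1,v_4], [v_0,v_2,v_4], [v_1,v_2,v_3], [v_1,v_3,v_4], [v_2,v_3,v_4]

so the chain groups are C_0 ≅ Z^5, C_1 ≅ Z^9, C_2 ≅ Z^6.

The boundary map ∂_1: C_1 → C_0 maps an edge to its endpoints' difference, ∂[p,q] = q − p.
This gives a 5×9 integer matrix of rank 4; reducing to Smith normal form yields diagonal entries (1,1,1,1).

∂_2: C_2 → C_1 sends each 2-simplex [p,q,r] to [q,r] − [p,r] + [p,q]. For instance
  ∂[v_1,v_2,v_3] = [v_2,v_3] − [v_1,v_3] + [v_1,v_2],
  ∂[v_1,v_3,v_4] = [v_3,v_4] − [v_1,v_4] + [v_1,v_3].
As a 9×6 matrix over Z this has rank 5, with invariant factors (1,1,1,1,1).

Now H_k = ker ∂_k / im ∂_{k+1}, so:

  H_0: rank C_0 − rank ∂_1 = 5 − 4 = 1, and the invariant factors of ∂_1 are all 1, so H_0 = Z.
  H_1: rank ker ∂_1 − rank ∂_2 = (9 − 4) − 5 = 0, and the invariant factors of ∂_2 are all 1, so H_1 = 0.
  H_2: rank ker ∂_2 − rank ∂_3 = (6 − 5) − 0 = 1, and there is no ∂_3, so H_2 = Z.

H_0 = Z,  H_1 = 0,  H_2 = Z.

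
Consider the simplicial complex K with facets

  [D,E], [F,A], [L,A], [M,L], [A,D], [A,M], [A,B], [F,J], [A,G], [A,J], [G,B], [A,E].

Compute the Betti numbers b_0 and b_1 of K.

b_0 = 1, b_1 = 4.

Fix the vertex order A < B < D < E < F < G < J < L < M and write every simplex with vertices in increasing order. Then dim K = 1 and the simplices of K are:

  0-simplices (9): A, B, D, E, F, G, J, L, M
  1-simplices (12): AB, AD, AE, AF, AG, AJ, AL, AM, BG, DE, FJ, LM

so the chain groups are C_0 ≅ Z^9, C_1 ≅ Z^12.

The boundary map ∂_1: C_1 → C_0 maps an edge to its endpoints' difference, ∂[p,q] = q − p. For instance
  ∂BG = G − B.
As a 9×12 matrix over Z this has rank 8, with invariant factors (1,1,1,1,1,1,1,1).

From H_k ≅ ker(∂_k) / im(∂_{k+1}) we obtain:

  H_0: rank C_0 − rank ∂_1 = 9 − 8 = 1, and the invariant factors of ∂_1 are all 1, so H_0 = Z.
  H_1: rank ker ∂_1 − rank ∂_2 = (12 − 8) − 0 = 4, and there is no ∂_2, so H_1 = Z^4.

Hence the Betti numbers are b_0 = 1, b_1 = 4.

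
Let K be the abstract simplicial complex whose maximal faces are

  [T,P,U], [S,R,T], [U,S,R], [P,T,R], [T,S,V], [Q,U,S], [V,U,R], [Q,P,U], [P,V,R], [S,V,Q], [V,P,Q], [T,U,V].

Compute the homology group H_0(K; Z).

We work with the vertex ordering P < Q < R < S < T < U < V. The simplices of K, each written with vertices in increasing order, are:

  0-simplices (7): P, Q, R, S, T, U, V
  1-simplices (18): PQ, PR, PT, PU, PV, QS, QU, QV, RS, RT, RU, RV, ST, SU, SV, TU, TV, UV
  2-simplices (12): PQU, PQV, PRT, PRV, PTU, QSU, QSV, RST, RSU, RUV, STV, TUV

Hence C_0 ≅ Z^7, C_1 ≅ Z^18, C_2 ≅ Z^12.

The boundary map ∂_1: C_1 → C_0 is given by ∂[p,q] = [q] − [p].
This gives a 7×18 integer matrix of rank 6; reducing to Smith normal form yields diagonal entries (1,1,1,1,1,1).

∂_2: C_2 → C_1 sends each 2-simplex [p,q,r] to [q,r] − [p,r] + [p,q]. For instance
  ∂RST = ST − RT + RS,
  ∂TUV = UV − TV + TU.
The 18×12 boundary matrix has rank 12 and Smith normal form diag(1,1,1,1,1,1,1,1,1,1,1,2).

Computing H_k = (kernel of ∂_k) / (image of ∂_{k+1}):

  H_0: rank C_0 − rank ∂_1 = 7 − 6 = 1, and the invariant factors of ∂_1 are all 1, so H_0 ≅ Z.

(K is a triangulation of the real projective plane RP^2.)

H_0 ≅ Z.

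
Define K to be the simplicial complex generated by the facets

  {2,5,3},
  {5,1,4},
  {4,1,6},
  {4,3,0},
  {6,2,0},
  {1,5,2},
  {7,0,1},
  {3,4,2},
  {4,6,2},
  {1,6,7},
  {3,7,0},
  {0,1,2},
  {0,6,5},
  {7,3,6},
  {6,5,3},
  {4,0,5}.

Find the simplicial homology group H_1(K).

H_1 = Z^2.

Order the vertices as 0 < 1 < 2 < 3 < 4 < 5 < 6 < 7. Listing each simplex with vertices in this order, K has dimension 2 with simplices:

  0-simplices (8): [0], [1], [2], [3], [4], [5], [6], [7]
  1-simplices (24): (24 of them)
  2-simplices (16): [0,1,2], [0,1,7], [0,2,6], [0,3,4], [0,3,7], [0,4,5], [0,5,6], [1,2,5], [1,4,5], [1,4,6], [1,6,7], [2,3,4], [2,3,5], [2,4,6], [3,5,6], [3,6,7]

giving chain groups C_0 ≅ Z^8, C_1 ≅ Z^24, C_2 ≅ Z^16.

Boundary ∂_1: C_1 → C_0 sends each edge [p,q] (with p < q) to q − p.
The resulting 8×24 matrix has rank 7, and its Smith normal form has invariant factors (1,1,1,1,1,1,1).

∂_2: C_2 → C_1 acts by ∂[p,q,r] = [q,r] − [p,r] + [p,q]. For instance
  ∂[0,1,7] = [1,7] − [0,7] + [0,1],
  ∂[0,3,4] = [3,4] − [0,4] + [0,3].
As a 24×16 matrix over Z this has rank 15, with invariant factors (1,1,1,1,1,1,1,1,1,1,1,1,1,1,1).

Computing H_k = (kernel of ∂_k) / (image of ∂_{k+1}):

  H_1: rank ker ∂_1 − rank ∂_2 = (24 − 7) − 15 = 2, and the invariant factors of ∂_2 are all 1, so H_1 = Z^2.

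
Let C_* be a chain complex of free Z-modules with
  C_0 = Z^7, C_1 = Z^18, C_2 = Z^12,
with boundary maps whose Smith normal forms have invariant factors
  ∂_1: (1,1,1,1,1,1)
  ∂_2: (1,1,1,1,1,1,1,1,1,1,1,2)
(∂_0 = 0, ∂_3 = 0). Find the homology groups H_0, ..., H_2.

H_0: b_0 = 7 − 0 − 6 = 1; torsion from ∂_1 factors > 1: none. So H_0 = Z.
H_1: b_1 = 18 − 6 − 12 = 0; torsion from ∂_2 factors > 1: [2]. So H_1 = Z/2.
H_2: b_2 = 12 − 12 − 0 = 0; torsion from ∂_3 factors > 1: none. So H_2 = 0.

H_0 = Z,  H_1 = Z/2,  H_2 = 0.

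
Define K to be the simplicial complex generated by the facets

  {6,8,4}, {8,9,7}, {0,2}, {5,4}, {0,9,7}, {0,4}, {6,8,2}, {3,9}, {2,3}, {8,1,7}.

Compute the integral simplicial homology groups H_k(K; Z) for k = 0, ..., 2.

We work with the vertex ordering 0 < 1 < 2 < 3 < 4 < 5 < 6 < 7 < 8 < 9. The simplices of K, each written with vertices in increasing order, are:

  0-simplices (10): [0], [1], [2], [3], [4], [5], [6], [7], [8], [9]
  1-simplices (17): [0,2], [0,4], [0,7], [0,9], [1,7], [1,8], [2,3], [2,6], [2,8], [3,9], [4,5], [4,6], [4,8], [6,8], [7,8], [7,9], [8,9]
  2-simplices (5): [0,7,9], [1,7,8], [2,6,8], [4,6,8], [7,8,9]

so the chain groups are C_0 ≅ Z^10, C_1 ≅ Z^17, C_2 ≅ Z^5.

∂_1: C_1 → C_0 sends each edge [p,q] (with p < q) to q − p. For instance
  ∂[2,6] = [6] − [2].
As a 10×17 matrix over Z this has rank 9, with invariant factors (1,1,1,1,1,1,1,1,1).

∂_2: C_2 → C_1 sends each 2-simplex [p,q,r] to [q,r] − [p,r] + [p,q]. For instance
  ∂[7,8,9] = [8,9] − [7,9] + [7,8],
  ∂[0,7,9] = [7,9] − [0,9] + [0,7].
This gives a 17×5 integer matrix of rank 5; reducing to Smith normal form yields diagonal entries (1,1,1,1,1).

Reading off H_k = ker ∂_k / im ∂_{k+1}:

  H_0: rank C_0 − rank ∂_1 = 10 − 9 = 1, and the invariant factors of ∂_1 are all 1, so H_0 = Z.
  H_1: rank ker ∂_1 − rank ∂_2 = (17 − 9) − 5 = 3, and the invariant factors of ∂_2 are all 1, so H_1 = Z^3.
  H_2: rank ker ∂_2 − rank ∂_3 = (5 − 5) − 0 = 0, and there is no ∂_3, so H_2 = 0.

H_0 ≅ Z,  H_1 ≅ Z^3,  H_2 = 0.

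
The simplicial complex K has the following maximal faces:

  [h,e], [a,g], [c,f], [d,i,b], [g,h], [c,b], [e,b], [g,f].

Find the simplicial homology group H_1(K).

Take the total order a < b < c < d < e < f < g < h < i on the vertex set. Then K (dimension 2) consists of the simplices:

  0-simplices (9): a, b, c, d, e, f, g, h, i
  1-simplices (10): ag, bc, bd, be, bi, cf, di, eh, fg, gh
  2-simplices (1): bdi

so the chain groups are C_0 ≅ Z^9, C_1 ≅ Z^10, C_2 ≅ Z^1.

∂_1: C_1 → C_0 is given by ∂[p,q] = [q] − [p]. For instance
  ∂fg = g − f.
This gives a 9×10 integer matrix of rank 8; reducing to Smith normal form yields diagonal entries (1,1,1,1,1,1,1,1).

The boundary map ∂_2: C_2 → C_1 acts by ∂[p,q,r] = [q,r] − [p,r] + [p,q]. For instance
  ∂bdi = di − bi + bd.
The 10×1 boundary matrix has rank 1 and Smith normal form diag(1).

Now H_k = ker ∂_k / im ∂_{k+1}, so:

  H_1: rank ker ∂_1 − rank ∂_2 = (10 − 8) − 1 = 1, and the invariant factors of ∂_2 are all 1, so H_1 ≅ Z.

H_1 = Z.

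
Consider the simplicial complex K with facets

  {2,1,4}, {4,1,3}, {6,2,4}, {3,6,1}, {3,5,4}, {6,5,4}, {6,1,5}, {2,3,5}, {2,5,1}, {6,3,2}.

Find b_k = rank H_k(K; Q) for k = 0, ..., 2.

Fix the vertex order 1 < 2 < 3 < 4 < 5 < 6 and write every simplex with vertices in increasing order. Then dim K = 2 and the simplices of K are:

  0-simplices (6): [1], [2], [3], [4], [5], [6]
  1-simplices (15): [1,2], [1,3], [1,4], [1,5], [1,6], [2,3], [2,4], [2,5], [2,6], [3,4], [3,5], [3,6], [4,5], [4,6], [5,6]
  2-simplices (10): [1,2,4], [1,2,5], [1,3,4], [1,3,6], [1,5,6], [2,3,5], [2,3,6], [2,4,6], [3,4,5], [4,5,6]

so the chain groups are C_0 ≅ Z^6, C_1 ≅ Z^15, C_2 ≅ Z^10.

∂_1: C_1 → C_0 sends each edge [p,q] (with p < q) to q − p. For instance
  ∂[1,3] = [3] − [1].
The resulting 6×15 matrix has rank 5, and its Smith normal form has invariant factors (1,1,1,1,1).

The boundary map ∂_2: C_2 → C_1 acts by ∂[p,q,r] = [q,r] − [p,r] + [p,q]. For instance
  ∂[1,3,6] = [3,6] − [1,6] + [1,3],
  ∂[1,2,5] = [2,5] − [1,5] + [1,2].
As a 15×10 matrix over Z this has rank 10, with invariant factors (1,1,1,1,1,1,1,1,1,2).

From H_k ≅ ker(∂_k) / im(∂_{k+1}) we obtain:

  H_0: rank C_0 − rank ∂_1 = 6 − 5 = 1, and the invariant factors of ∂_1 are all 1, so H_0 ≅ Z.
  H_1: rank ker ∂_1 − rank ∂_2 = (15 − 5) − 10 = 0, and ∂_2 has invariant factor 2 > 1, so H_1 ≅ Z/2.
  H_2: rank ker ∂_2 − rank ∂_3 = (10 − 10) − 0 = 0, and there is no ∂_3, so H_2 ≅ 0.

(K is a triangulation of the real projective plane RP^2.)

Hence the Betti numbers are b_0 = 1, b_1 = 0, b_2 = 0.

b_0 = 1, b_1 = 0, b_2 = 0.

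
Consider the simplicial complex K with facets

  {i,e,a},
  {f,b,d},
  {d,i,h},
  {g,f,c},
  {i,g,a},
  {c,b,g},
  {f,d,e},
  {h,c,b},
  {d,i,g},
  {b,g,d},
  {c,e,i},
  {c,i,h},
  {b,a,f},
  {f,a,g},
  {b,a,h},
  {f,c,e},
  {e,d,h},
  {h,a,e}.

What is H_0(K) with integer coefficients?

Take the total order a < b < c < d < e < f < g < h < i on the vertex set. Then K (dimension 2) consists of the simplices:

  0-simplices (9): a, b, c, d, e, f, g, h, i
  1-simplices (27): ab, ae, af, ag, ah, ai, bc, bd, bf, bg, bh, ce, cf, cg, ch, ci, de, df, dg, dh, di, ef, eh, ei, fg, gi, hi
  2-simplices (18): abf, abh, aeh, aei, afg, agi, bcg, bch, bdf, bdg, cef, cei, cfg, chi, def, deh, dgi, dhi

giving chain groups C_0 ≅ Z^9, C_1 ≅ Z^27, C_2 ≅ Z^18.

Boundary ∂_1: C_1 → C_0 is given by ∂[p,q] = [q] − [p].
The 9×27 boundary matrix has rank 8 and Smith normal form diag(1,1,1,1,1,1,1,1).

∂_2: C_2 → C_1 sends each 2-simplex [p,q,r] to [q,r] − [p,r] + [p,q]. For instance
  ∂bdg = dg − bg + bd,
  ∂abh = bh − ah + ab.
The resulting 27×18 matrix has rank 18, and its Smith normal form has invariant factors (1,1,1,1,1,1,1,1,1,1,1,1,1,1,1,1,1,2).

From H_k ≅ ker(∂_k) / im(∂_{k+1}) we obtain:

  H_0: rank C_0 − rank ∂_1 = 9 − 8 = 1, and the invariant factors of ∂_1 are all 1, so H_0 ≅ Z.

(K is a triangulation of the Klein bottle.)

H_0 = Z.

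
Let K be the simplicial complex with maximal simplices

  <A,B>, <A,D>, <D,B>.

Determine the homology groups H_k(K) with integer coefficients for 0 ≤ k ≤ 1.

Order the vertices as A < B < D. Listing each simplex with vertices in this order, K has dimension 1 with simplices:

  0-simplices (3): A, B, D
  1-simplices (3): AB, AD, BD

so the chain groups are C_0 ≅ Z^3, C_1 ≅ Z^3.

Boundary ∂_1: C_1 → C_0 sends each edge [p,q] (with p < q) to q − p. For instance
  ∂BD = D − B.
This gives a 3×3 integer matrix of rank 2; reducing to Smith normal form yields diagonal entries (1,1).

From H_k ≅ ker(∂_k) / im(∂_{k+1}) we obtain:

  H_0: rank C_0 − rank ∂_1 = 3 − 2 = 1, and the invariant factors of ∂_1 are all 1, so H_0 = Z.
  H_1: rank ker ∂_1 − rank ∂_2 = (3 − 2) − 0 = 1, and there is no ∂_2, so H_1 = Z.

H_0 = Z,  H_1 = Z.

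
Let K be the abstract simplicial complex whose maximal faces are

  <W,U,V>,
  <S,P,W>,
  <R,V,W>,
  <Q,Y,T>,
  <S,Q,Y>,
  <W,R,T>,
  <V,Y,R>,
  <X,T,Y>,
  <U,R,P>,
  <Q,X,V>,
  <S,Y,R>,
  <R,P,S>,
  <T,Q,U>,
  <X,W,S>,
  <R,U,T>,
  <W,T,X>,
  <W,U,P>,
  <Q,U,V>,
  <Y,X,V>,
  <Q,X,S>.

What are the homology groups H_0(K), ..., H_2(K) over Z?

H_0 = Z,  H_1 = Z × Z/2,  H_2 = 0.

Take the total order P < Q < R < S < T < U < V < W < X < Y on the vertex set. Then K (dimension 2) consists of the simplices:

  0-simplices (10): P, Q, R, S, T, U, V, W, X, Y
  1-simplices (30): PR, PS, PU, PW, QS, QT, QU, QV, QX, QY, RS, RT, RU, RV, RW, RY, SW, SX, SY, TU, TW, TX, TY, UV, UW, VW, VX, VY, WX, XY
  2-simplices (20): PRS, PRU, PSW, PUW, QSX, QSY, QTU, QTY, QUV, QVX, RSY, RTU, RTW, RVW, RVY, SWX, TWX, TXY, UVW, VXY

giving chain groups C_0 ≅ Z^10, C_1 ≅ Z^30, C_2 ≅ Z^20.

∂_1: C_1 → C_0 maps an edge to its endpoints' difference, ∂[p,q] = q − p. For instance
  ∂PW = W − P.
The resulting 10×30 matrix has rank 9, and its Smith normal form has invariant factors (1,1,1,1,1,1,1,1,1).

∂_2: C_2 → C_1 acts by ∂[p,q,r] = [q,r] − [p,r] + [p,q]. For instance
  ∂QSX = SX − QX + QS,
  ∂TWX = WX − TX + TW.
As a 30×20 matrix over Z this has rank 20, with invariant factors (1,1,1,1,1,1,1,1,1,1,1,1,1,1,1,1,1,1,1,2).

Now H_k = ker ∂_k / im ∂_{k+1}, so:

  H_0: rank C_0 − rank ∂_1 = 10 − 9 = 1, and the invariant factors of ∂_1 are all 1, so H_0 = Z.
  H_1: rank ker ∂_1 − rank ∂_2 = (30 − 9) − 20 = 1, and ∂_2 has invariant factor 2 > 1, so H_1 = Z × Z/2.
  H_2: rank ker ∂_2 − rank ∂_3 = (20 − 20) − 0 = 0, and there is no ∂_3, so H_2 = 0.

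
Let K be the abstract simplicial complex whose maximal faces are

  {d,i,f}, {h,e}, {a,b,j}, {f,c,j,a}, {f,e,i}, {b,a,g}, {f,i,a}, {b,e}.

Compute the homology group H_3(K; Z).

H_3 ≅ 0.

Take the total order a < b < c < d < e < f < g < h < i < j on the vertex set. Then K (dimension 3) consists of the simplices:

  0-simplices (10): a, b, c, d, e, f, g, h, i, j
  1-simplices (18): ab, ac, af, ag, ai, aj, be, bg, bj, cf, cj, df, di, ef, eh, ei, fi, fj
  2-simplices (9): abg, abj, acf, acj, afi, afj, cfj, dfi, efi
  3-simplices (1): acfj

so the chain groups are C_0 ≅ Z^10, C_1 ≅ Z^18, C_2 ≅ Z^9, C_3 ≅ Z^1.

∂_1: C_1 → C_0 maps an edge to its endpoints' difference, ∂[p,q] = q − p. For instance
  ∂bg = g − b.
This gives a 10×18 integer matrix of rank 9; reducing to Smith normal form yields diagonal entries (1,1,1,1,1,1,1,1,1).

The boundary map ∂_2: C_2 → C_1 sends each 2-simplex [p,q,r] to [q,r] − [p,r] + [p,q]. For instance
  ∂acj = cj − aj + ac,
  ∂afj = fj − aj + af.
The resulting 18×9 matrix has rank 8, and its Smith normal form has invariant factors (1,1,1,1,1,1,1,1).

Boundary ∂_3: C_3 → C_2 sends each 3-simplex σ to the alternating sum Σ_i (−1)^i (σ with its i-th vertex removed). For instance
  ∂acfj = cfj − afj + acj − acf.
As a 9×1 matrix over Z this has rank 1, with invariant factors (1).

Now H_k = ker ∂_k / im ∂_{k+1}, so:

  H_3: rank ker ∂_3 − rank ∂_4 = (1 − 1) − 0 = 0, and there is no ∂_4, so H_3 = 0.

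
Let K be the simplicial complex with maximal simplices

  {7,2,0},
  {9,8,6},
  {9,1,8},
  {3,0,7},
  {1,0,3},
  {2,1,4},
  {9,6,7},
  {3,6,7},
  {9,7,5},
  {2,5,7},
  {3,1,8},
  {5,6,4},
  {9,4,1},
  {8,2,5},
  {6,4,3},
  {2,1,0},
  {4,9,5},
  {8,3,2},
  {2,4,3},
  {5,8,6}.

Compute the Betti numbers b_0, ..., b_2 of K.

b_0 = 1, b_1 = 1, b_2 = 0.

We work with the vertex ordering 0 < 1 < 2 < 3 < 4 < 5 < 6 < 7 < 8 < 9. The simplices of K, each written with vertices in increasing order, are:

  0-simplices (10): [0], [1], [2], [3], [4], [5], [6], [7], [8], [9]
  1-simplices (30): (30 of them)
  2-simplices (20): (20 of them)

Hence C_0 ≅ Z^10, C_1 ≅ Z^30, C_2 ≅ Z^20.

The boundary map ∂_1: C_1 → C_0 maps an edge to its endpoints' difference, ∂[p,q] = q − p.
The 10×30 boundary matrix has rank 9 and Smith normal form diag(1,1,1,1,1,1,1,1,1).

Boundary ∂_2: C_2 → C_1 maps a triangle to the signed sum of its edges. For instance
  ∂[4,5,9] = [5,9] − [4,9] + [4,5],
  ∂[6,8,9] = [8,9] − [6,9] + [6,8].
As a 30×20 matrix over Z this has rank 20, with invariant factors (1,1,1,1,1,1,1,1,1,1,1,1,1,1,1,1,1,1,1,2).

Reading off H_k = ker ∂_k / im ∂_{k+1}:

  H_0: rank C_0 − rank ∂_1 = 10 − 9 = 1, and the invariant factors of ∂_1 are all 1, so H_0 = Z.
  H_1: rank ker ∂_1 − rank ∂_2 = (30 − 9) − 20 = 1, and ∂_2 has invariant factor 2 > 1, so H_1 = Z ⊕ Z/2.
  H_2: rank ker ∂_2 − rank ∂_3 = (20 − 20) − 0 = 0, and there is no ∂_3, so H_2 = 0.

As a check, the Euler characteristic is 10 − 30 + 20 = 0, which agrees with 1 − 1 + 0 = 0.

Hence the Betti numbers are b_0 = 1, b_1 = 1, b_2 = 0.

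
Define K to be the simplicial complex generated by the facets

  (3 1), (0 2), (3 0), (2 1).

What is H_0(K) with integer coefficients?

H_0 ≅ Z.

Fix the vertex order 0 < 1 < 2 < 3 and write every simplex with vertices in increasing order. Then dim K = 1 and the simplices of K are:

  0-simplices (4): [0], [1], [2], [3]
  1-simplices (4): [0,2], [0,3], [1,2], [1,3]

Hence C_0 ≅ Z^4, C_1 ≅ Z^4.

The boundary map ∂_1: C_1 → C_0 sends each edge [p,q] (with p < q) to q − p.
The resulting 4×4 matrix has rank 3, and its Smith normal form has invariant factors (1,1,1).

Computing H_k = (kernel of ∂_k) / (image of ∂_{k+1}):

  H_0: rank C_0 − rank ∂_1 = 4 − 3 = 1, and the invariant factors of ∂_1 are all 1, so H_0 ≅ Z.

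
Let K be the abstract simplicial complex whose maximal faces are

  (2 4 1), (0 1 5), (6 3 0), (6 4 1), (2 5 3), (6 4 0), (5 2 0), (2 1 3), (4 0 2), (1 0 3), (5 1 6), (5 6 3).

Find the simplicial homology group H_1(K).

Order the vertices as 0 < 1 < 2 < 3 < 4 < 5 < 6. Listing each simplex with vertices in this order, K has dimension 2 with simplices:

  0-simplices (7): [0], [1], [2], [3], [4], [5], [6]
  1-simplices (18): [0,1], [0,2], [0,3], [0,4], [0,5], [0,6], [1,2], [1,3], [1,4], [1,5], [1,6], [2,3], [2,4], [2,5], [3,5], [3,6], [4,6], [5,6]
  2-simplices (12): [0,1,3], [0,1,5], [0,2,4], [0,2,5], [0,3,6], [0,4,6], [1,2,3], [1,2,4], [1,4,6], [1,5,6], [2,3,5], [3,5,6]

giving chain groups C_0 ≅ Z^7, C_1 ≅ Z^18, C_2 ≅ Z^12.

The boundary map ∂_1: C_1 → C_0 sends each edge [p,q] (with p < q) to q − p. For instance
  ∂[5,6] = [6] − [5].
As a 7×18 matrix over Z this has rank 6, with invariant factors (1,1,1,1,1,1).

Boundary ∂_2: C_2 → C_1 maps a triangle to the signed sum of its edges. For instance
  ∂[3,5,6] = [5,6] − [3,6] + [3,5],
  ∂[0,3,6] = [3,6] − [0,6] + [0,3].
The resulting 18×12 matrix has rank 12, and its Smith normal form has invariant factors (1,1,1,1,1,1,1,1,1,1,1,2).

Now H_k = ker ∂_k / im ∂_{k+1}, so:

  H_1: rank ker ∂_1 − rank ∂_2 = (18 − 6) − 12 = 0, and ∂_2 has invariant factor 2 > 1, so H_1 ≅ Z/2.

H_1 = Z/2.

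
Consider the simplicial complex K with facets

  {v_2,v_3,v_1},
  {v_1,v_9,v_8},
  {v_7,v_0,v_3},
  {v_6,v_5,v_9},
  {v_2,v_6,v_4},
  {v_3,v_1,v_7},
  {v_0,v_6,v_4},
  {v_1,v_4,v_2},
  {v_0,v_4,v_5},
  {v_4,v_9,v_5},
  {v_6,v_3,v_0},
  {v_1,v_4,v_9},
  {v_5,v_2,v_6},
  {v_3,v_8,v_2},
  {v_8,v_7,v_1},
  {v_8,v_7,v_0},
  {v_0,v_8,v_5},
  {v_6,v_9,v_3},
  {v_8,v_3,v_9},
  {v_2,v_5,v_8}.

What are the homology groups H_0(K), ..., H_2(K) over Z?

H_0 ≅ Z,  H_1 ≅ Z ⊕ Z/2,  H_2 = 0.

Order the vertices as v_0 < v_1 < v_2 < v_3 < v_4 < v_5 < v_6 < v_7 < v_8 < v_9. Listing each simplex with vertices in this order, K has dimension 2 with simplices:

  0-simplices (10): [v_0], [v_1], [v_2], [v_3], [v_4], [v_5], [v_6], [v_7], [v_8], [v_9]
  1-simplices (30): (30 of them)
  2-simplices (20): (20 of them)

Hence C_0 ≅ Z^10, C_1 ≅ Z^30, C_2 ≅ Z^20.

∂_1: C_1 → C_0 maps an edge to its endpoints' difference, ∂[p,q] = q − p. For instance
  ∂[v_0,v_8] = [v_8] − [v_0].
The resulting 10×30 matrix has rank 9, and its Smith normal form has invariant factors (1,1,1,1,1,1,1,1,1).

The boundary map ∂_2: C_2 → C_1 maps a triangle to the signed sum of its edges. For instance
  ∂[v_2,v_5,v_6] = [v_5,v_6] − [v_2,v_6] + [v_2,v_5],
  ∂[v_0,v_5,v_8] = [v_5,v_8] − [v_0,v_8] + [v_0,v_5].
The resulting 30×20 matrix has rank 20, and its Smith normal form has invariant factors (1,1,1,1,1,1,1,1,1,1,1,1,1,1,1,1,1,1,1,2).

Now H_k = ker ∂_k / im ∂_{k+1}, so:

  H_0: rank C_0 − rank ∂_1 = 10 − 9 = 1, and the invariant factors of ∂_1 are all 1, so H_0 = Z.
  H_1: rank ker ∂_1 − rank ∂_2 = (30 − 9) − 20 = 1, and ∂_2 has invariant factor 2 > 1, so H_1 = Z ⊕ Z/2.
  H_2: rank ker ∂_2 − rank ∂_3 = (20 − 20) − 0 = 0, and there is no ∂_3, so H_2 = 0.

(K is a triangulation of the Klein bottle.)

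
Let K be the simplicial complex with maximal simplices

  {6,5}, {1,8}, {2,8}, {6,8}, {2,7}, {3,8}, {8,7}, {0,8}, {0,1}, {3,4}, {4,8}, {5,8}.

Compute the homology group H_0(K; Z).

Fix the vertex order 0 < 1 < 2 < 3 < 4 < 5 < 6 < 7 < 8 and write every simplex with vertices in increasing order. Then dim K = 1 and the simplices of K are:

  0-simplices (9): [0], [1], [2], [3], [4], [5], [6], [7], [8]
  1-simplices (12): [0,1], [0,8], [1,8], [2,7], [2,8], [3,4], [3,8], [4,8], [5,6], [5,8], [6,8], [7,8]

so the chain groups are C_0 ≅ Z^9, C_1 ≅ Z^12.

∂_1: C_1 → C_0 sends each edge [p,q] (with p < q) to q − p. For instance
  ∂[7,8] = [8] − [7].
The 9×12 boundary matrix has rank 8 and Smith normal form diag(1,1,1,1,1,1,1,1).

Reading off H_k = ker ∂_k / im ∂_{k+1}:

  H_0: rank C_0 − rank ∂_1 = 9 − 8 = 1, and the invariant factors of ∂_1 are all 1, so H_0 ≅ Z.

(K is a triangulation of a wedge of 4 circles.)

H_0 = Z.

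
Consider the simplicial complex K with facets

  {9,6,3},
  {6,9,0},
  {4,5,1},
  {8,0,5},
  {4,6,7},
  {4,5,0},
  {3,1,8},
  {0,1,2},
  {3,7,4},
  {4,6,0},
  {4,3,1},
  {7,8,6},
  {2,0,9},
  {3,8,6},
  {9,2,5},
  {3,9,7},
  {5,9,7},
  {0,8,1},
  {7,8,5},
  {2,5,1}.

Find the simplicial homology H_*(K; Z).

H_0 ≅ Z,  H_1 ≅ Z ⊕ Z_2,  H_2 = 0.

Order the vertices as 0 < 1 < 2 < 3 < 4 < 5 < 6 < 7 < 8 < 9. Listing each simplex with vertices in this order, K has dimension 2 with simplices:

  0-simplices (10): [0], [1], [2], [3], [4], [5], [6], [7], [8], [9]
  1-simplices (30): (30 of them)
  2-simplices (20): (20 of them)

so the chain groups are C_0 ≅ Z^10, C_1 ≅ Z^30, C_2 ≅ Z^20.

∂_1: C_1 → C_0 maps an edge to its endpoints' difference, ∂[p,q] = q − p. For instance
  ∂[1,2] = [2] − [1].
The 10×30 boundary matrix has rank 9 and Smith normal form diag(1,1,1,1,1,1,1,1,1).

Boundary ∂_2: C_2 → C_1 maps a triangle to the signed sum of its edges. For instance
  ∂[3,6,9] = [6,9] − [3,9] + [3,6],
  ∂[0,1,8] = [1,8] − [0,8] + [0,1].
As a 30×20 matrix over Z this has rank 20, with invariant factors (1,1,1,1,1,1,1,1,1,1,1,1,1,1,1,1,1,1,1,2).

Computing H_k = (kernel of ∂_k) / (image of ∂_{k+1}):

  H_0: rank C_0 − rank ∂_1 = 10 − 9 = 1, and the invariant factors of ∂_1 are all 1, so H_0 ≅ Z.
  H_1: rank ker ∂_1 − rank ∂_2 = (30 − 9) − 20 = 1, and ∂_2 has invariant factor 2 > 1, so H_1 ≅ Z ⊕ Z_2.
  H_2: rank ker ∂_2 − rank ∂_3 = (20 − 20) − 0 = 0, and there is no ∂_3, so H_2 ≅ 0.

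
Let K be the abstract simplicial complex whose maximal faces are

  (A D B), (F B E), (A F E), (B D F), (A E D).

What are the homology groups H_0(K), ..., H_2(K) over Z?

H_0 ≅ Z,  H_1 ≅ Z,  H_2 = 0.

Fix the vertex order A < B < D < E < F and write every simplex with vertices in increasing order. Then dim K = 2 and the simplices of K are:

  0-simplices (5): A, B, D, E, F
  1-simplices (10): AB, AD, AE, AF, BD, BE, BF, DE, DF, EF
  2-simplices (5): ABD, ADE, AEF, BDF, BEF

giving chain groups C_0 ≅ Z^5, C_1 ≅ Z^10, C_2 ≅ Z^5.

∂_1: C_1 → C_0 maps an edge to its endpoints' difference, ∂[p,q] = q − p. For instance
  ∂BE = E − B.
This gives a 5×10 integer matrix of rank 4; reducing to Smith normal form yields diagonal entries (1,1,1,1).

Boundary ∂_2: C_2 → C_1 acts by ∂[p,q,r] = [q,r] − [p,r] + [p,q]. For instance
  ∂ABD = BD − AD + AB,
  ∂BEF = EF − BF + BE.
This gives a 10×5 integer matrix of rank 5; reducing to Smith normal form yields diagonal entries (1,1,1,1,1).

From H_k ≅ ker(∂_k) / im(∂_{k+1}) we obtain:

  H_0: rank C_0 − rank ∂_1 = 5 − 4 = 1, and the invariant factors of ∂_1 are all 1, so H_0 ≅ Z.
  H_1: rank ker ∂_1 − rank ∂_2 = (10 − 4) − 5 = 1, and the invariant factors of ∂_2 are all 1, so H_1 ≅ Z.
  H_2: rank ker ∂_2 − rank ∂_3 = (5 − 5) − 0 = 0, and there is no ∂_3, so H_2 ≅ 0.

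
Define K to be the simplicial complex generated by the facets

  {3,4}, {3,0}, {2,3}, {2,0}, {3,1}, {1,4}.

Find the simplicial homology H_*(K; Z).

H_0 ≅ Z,  H_1 ≅ Z^2.

Order the vertices as 0 < 1 < 2 < 3 < 4. Listing each simplex with vertices in this order, K has dimension 1 with simplices:

  0-simplices (5): [0], [1], [2], [3], [4]
  1-simplices (6): [0,2], [0,3], [1,3], [1,4], [2,3], [3,4]

Hence C_0 ≅ Z^5, C_1 ≅ Z^6.

The boundary map ∂_1: C_1 → C_0 is given by ∂[p,q] = [q] − [p]. For instance
  ∂[0,2] = [2] − [0].
As a 5×6 matrix over Z this has rank 4, with invariant factors (1,1,1,1).

Reading off H_k = ker ∂_k / im ∂_{k+1}:

  H_0: rank C_0 − rank ∂_1 = 5 − 4 = 1, and the invariant factors of ∂_1 are all 1, so H_0 = Z.
  H_1: rank ker ∂_1 − rank ∂_2 = (6 − 4) − 0 = 2, and there is no ∂_2, so H_1 = Z^2.

(K is a triangulation of a wedge of 2 circles.)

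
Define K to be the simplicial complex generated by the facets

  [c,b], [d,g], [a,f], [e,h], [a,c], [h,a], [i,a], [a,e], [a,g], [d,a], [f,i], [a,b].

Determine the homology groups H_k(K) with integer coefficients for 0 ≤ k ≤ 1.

H_0 ≅ Z,  H_1 ≅ Z^4.

We work with the vertex ordering a < b < c < d < e < f < g < h < i. The simplices of K, each written with vertices in increasing order, are:

  0-simplices (9): a, b, c, d, e, f, g, h, i
  1-simplices (12): ab, ac, ad, ae, af, ag, ah, ai, bc, dg, eh, fi

giving chain groups C_0 ≅ Z^9, C_1 ≅ Z^12.

∂_1: C_1 → C_0 maps an edge to its endpoints' difference, ∂[p,q] = q − p.
The 9×12 boundary matrix has rank 8 and Smith normal form diag(1,1,1,1,1,1,1,1).

Now H_k = ker ∂_k / im ∂_{k+1}, so:

  H_0: rank C_0 − rank ∂_1 = 9 − 8 = 1, and the invariant factors of ∂_1 are all 1, so H_0 ≅ Z.
  H_1: rank ker ∂_1 − rank ∂_2 = (12 − 8) − 0 = 4, and there is no ∂_2, so H_1 ≅ Z^4.

As a check, the Euler characteristic is 9 − 12 = -3, which agrees with 1 − 4 = -3.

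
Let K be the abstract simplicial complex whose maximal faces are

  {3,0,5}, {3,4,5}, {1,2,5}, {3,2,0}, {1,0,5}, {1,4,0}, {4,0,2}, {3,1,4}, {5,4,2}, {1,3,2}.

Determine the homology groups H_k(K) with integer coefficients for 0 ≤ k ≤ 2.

H_0 ≅ Z,  H_1 ≅ Z_2,  H_2 = 0.

We work with the vertex ordering 0 < 1 < 2 < 3 < 4 < 5. The simplices of K, each written with vertices in increasing order, are:

  0-simplices (6): [0], [1], [2], [3], [4], [5]
  1-simplices (15): [0,1], [0,2], [0,3], [0,4], [0,5], [1,2], [1,3], [1,4], [1,5], [2,3], [2,4], [2,5], [3,4], [3,5], [4,5]
  2-simplices (10): [0,1,4], [0,1,5], [0,2,3], [0,2,4], [0,3,5], [1,2,3], [1,2,5], [1,3,4], [2,4,5], [3,4,5]

so the chain groups are C_0 ≅ Z^6, C_1 ≅ Z^15, C_2 ≅ Z^10.

∂_1: C_1 → C_0 sends each edge [p,q] (with p < q) to q − p. For instance
  ∂[3,4] = [4] − [3].
The 6×15 boundary matrix has rank 5 and Smith normal form diag(1,1,1,1,1).

Boundary ∂_2: C_2 → C_1 acts by ∂[p,q,r] = [q,r] − [p,r] + [p,q]. For instance
  ∂[1,3,4] = [3,4] − [1,4] + [1,3],
  ∂[0,1,5] = [1,5] − [0,5] + [0,1].
As a 15×10 matrix over Z this has rank 10, with invariant factors (1,1,1,1,1,1,1,1,1,2).

Reading off H_k = ker ∂_k / im ∂_{k+1}:

  H_0: rank C_0 − rank ∂_1 = 6 − 5 = 1, and the invariant factors of ∂_1 are all 1, so H_0 = Z.
  H_1: rank ker ∂_1 − rank ∂_2 = (15 − 5) − 10 = 0, and ∂_2 has invariant factor 2 > 1, so H_1 = Z_2.
  H_2: rank ker ∂_2 − rank ∂_3 = (10 − 10) − 0 = 0, and there is no ∂_3, so H_2 = 0.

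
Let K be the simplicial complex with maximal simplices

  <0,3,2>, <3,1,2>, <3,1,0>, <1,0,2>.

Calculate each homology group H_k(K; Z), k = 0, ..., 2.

Order the vertices as 0 < 1 < 2 < 3. Listing each simplex with vertices in this order, K has dimension 2 with simplices:

  0-simplices (4): [0], [1], [2], [3]
  1-simplices (6): [0,1], [0,2], [0,3], [1,2], [1,3], [2,3]
  2-simplices (4): [0,1,2], [0,1,3], [0,2,3], [1,2,3]

Hence C_0 ≅ Z^4, C_1 ≅ Z^6, C_2 ≅ Z^4.

Boundary ∂_1: C_1 → C_0 maps an edge to its endpoints' difference, ∂[p,q] = q − p.
As a 4×6 matrix over Z this has rank 3, with invariant factors (1,1,1).

The boundary map ∂_2: C_2 → C_1 acts by ∂[p,q,r] = [q,r] − [p,r] + [p,q]. For instance
  ∂[0,1,2] = [1,2] − [0,2] + [0,1],
  ∂[0,1,3] = [1,3] − [0,3] + [0,1].
As a 6×4 matrix over Z this has rank 3, with invariant factors (1,1,1).

Now H_k = ker ∂_k / im ∂_{k+1}, so:

  H_0: rank C_0 − rank ∂_1 = 4 − 3 = 1, and the invariant factors of ∂_1 are all 1, so H_0 ≅ Z.
  H_1: rank ker ∂_1 − rank ∂_2 = (6 − 3) − 3 = 0, and the invariant factors of ∂_2 are all 1, so H_1 ≅ 0.
  H_2: rank ker ∂_2 − rank ∂_3 = (4 − 3) − 0 = 1, and there is no ∂_3, so H_2 ≅ Z.

As a check, the Euler characteristic is 4 − 6 + 4 = 2, which agrees with 1 − 0 + 1 = 2.

H_0 ≅ Z,  H_1 = 0,  H_2 ≅ Z.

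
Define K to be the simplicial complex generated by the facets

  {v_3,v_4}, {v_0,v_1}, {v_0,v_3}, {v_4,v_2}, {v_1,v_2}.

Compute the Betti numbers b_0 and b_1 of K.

We work with the vertex ordering v_0 < v_1 < v_2 < v_3 < v_4. The simplices of K, each written with vertices in increasing order, are:

  0-simplices (5): [v_0], [v_1], [v_2], [v_3], [v_4]
  1-simplices (5): [v_0,v_1], [v_0,v_3], [v_1,v_2], [v_2,v_4], [v_3,v_4]

so the chain groups are C_0 ≅ Z^5, C_1 ≅ Z^5.

The boundary map ∂_1: C_1 → C_0 maps an edge to its endpoints' difference, ∂[p,q] = q − p.
The resulting 5×5 matrix has rank 4, and its Smith normal form has invariant factors (1,1,1,1).

Reading off H_k = ker ∂_k / im ∂_{k+1}:

  H_0: rank C_0 − rank ∂_1 = 5 − 4 = 1, and the invariant factors of ∂_1 are all 1, so H_0 ≅ Z.
  H_1: rank ker ∂_1 − rank ∂_2 = (5 − 4) − 0 = 1, and there is no ∂_2, so H_1 ≅ Z.

Hence the Betti numbers are b_0 = 1, b_1 = 1.

b_0 = 1, b_1 = 1.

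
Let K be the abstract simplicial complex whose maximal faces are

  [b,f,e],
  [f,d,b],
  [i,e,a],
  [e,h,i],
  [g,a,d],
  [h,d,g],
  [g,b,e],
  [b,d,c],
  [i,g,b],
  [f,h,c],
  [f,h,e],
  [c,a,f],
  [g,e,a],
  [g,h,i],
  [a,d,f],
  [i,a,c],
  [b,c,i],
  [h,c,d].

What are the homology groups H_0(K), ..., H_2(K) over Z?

Order the vertices as a < b < c < d < e < f < g < h < i. Listing each simplex with vertices in this order, K has dimension 2 with simplices:

  0-simplices (9): a, b, c, d, e, f, g, h, i
  1-simplices (27): ac, ad, ae, af, ag, ai, bc, bd, be, bf, bg, bi, cd, cf, ch, ci, df, dg, dh, ef, eg, eh, ei, fh, gh, gi, hi
  2-simplices (18): acf, aci, adf, adg, aeg, aei, bcd, bci, bdf, bef, beg, bgi, cdh, cfh, dgh, efh, ehi, ghi

giving chain groups C_0 ≅ Z^9, C_1 ≅ Z^27, C_2 ≅ Z^18.

The boundary map ∂_1: C_1 → C_0 is given by ∂[p,q] = [q] − [p]. For instance
  ∂ch = h − c.
The 9×27 boundary matrix has rank 8 and Smith normal form diag(1,1,1,1,1,1,1,1).

∂_2: C_2 → C_1 maps a triangle to the signed sum of its edges. For instance
  ∂efh = fh − eh + ef,
  ∂aeg = eg − ag + ae.
This gives a 27×18 integer matrix of rank 18; reducing to Smith normal form yields diagonal entries (1,1,1,1,1,1,1,1,1,1,1,1,1,1,1,1,1,2).

From H_k ≅ ker(∂_k) / im(∂_{k+1}) we obtain:

  H_0: rank C_0 − rank ∂_1 = 9 − 8 = 1, and the invariant factors of ∂_1 are all 1, so H_0 = Z.
  H_1: rank ker ∂_1 − rank ∂_2 = (27 − 8) − 18 = 1, and ∂_2 has invariant factor 2 > 1, so H_1 = Z ⊕ Z/2.
  H_2: rank ker ∂_2 − rank ∂_3 = (18 − 18) − 0 = 0, and there is no ∂_3, so H_2 = 0.

H_0 = Z,  H_1 = Z ⊕ Z/2,  H_2 = 0.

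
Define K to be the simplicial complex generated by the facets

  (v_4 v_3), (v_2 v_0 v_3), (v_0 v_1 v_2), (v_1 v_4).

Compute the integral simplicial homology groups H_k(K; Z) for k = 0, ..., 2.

H_0 = Z,  H_1 = Z,  H_2 = 0.

Order the vertices as v_0 < v_1 < v_2 < v_3 < v_4. Listing each simplex with vertices in this order, K has dimension 2 with simplices:

  0-simplices (5): [v_0], [v_1], [v_2], [v_3], [v_4]
  1-simplices (7): [v_0,v_1], [v_0,v_2], [v_0,v_3], [v_1,v_2], [v_1,v_4], [v_2,v_3], [v_3,v_4]
  2-simplices (2): [v_0,v_1,v_2], [v_0,v_2,v_3]

so the chain groups are C_0 ≅ Z^5, C_1 ≅ Z^7, C_2 ≅ Z^2.

∂_1: C_1 → C_0 is given by ∂[p,q] = [q] − [p]. For instance
  ∂[v_0,v_1] = [v_1] − [v_0].
The 5×7 boundary matrix has rank 4 and Smith normal form diag(1,1,1,1).

Boundary ∂_2: C_2 → C_1 acts by ∂[p,q,r] = [q,r] − [p,r] + [p,q]. For instance
  ∂[v_0,v_1,v_2] = [v_1,v_2] − [v_0,v_2] + [v_0,v_1],
  ∂[v_0,v_2,v_3] = [v_2,v_3] − [v_0,v_3] + [v_0,v_2].
This gives a 7×2 integer matrix of rank 2; reducing to Smith normal form yields diagonal entries (1,1).

Now H_k = ker ∂_k / im ∂_{k+1}, so:

  H_0: rank C_0 − rank ∂_1 = 5 − 4 = 1, and the invariant factors of ∂_1 are all 1, so H_0 ≅ Z.
  H_1: rank ker ∂_1 − rank ∂_2 = (7 − 4) − 2 = 1, and the invariant factors of ∂_2 are all 1, so H_1 ≅ Z.
  H_2: rank ker ∂_2 − rank ∂_3 = (2 − 2) − 0 = 0, and there is no ∂_3, so H_2 ≅ 0.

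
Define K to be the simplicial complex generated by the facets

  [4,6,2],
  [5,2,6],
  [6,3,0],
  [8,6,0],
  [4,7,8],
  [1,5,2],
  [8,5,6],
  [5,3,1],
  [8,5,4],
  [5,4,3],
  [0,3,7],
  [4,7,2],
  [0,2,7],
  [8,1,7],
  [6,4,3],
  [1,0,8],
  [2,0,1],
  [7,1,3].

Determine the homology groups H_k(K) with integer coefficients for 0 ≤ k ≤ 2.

H_0 ≅ Z,  H_1 ≅ Z ⊕ Z/2,  H_2 = 0.

Fix the vertex order 0 < 1 < 2 < 3 < 4 < 5 < 6 < 7 < 8 and write every simplex with vertices in increasing order. Then dim K = 2 and the simplices of K are:

  0-simplices (9): [0], [1], [2], [3], [4], [5], [6], [7], [8]
  1-simplices (27): (27 of them)
  2-simplices (18): [0,1,2], [0,1,8], [0,2,7], [0,3,6], [0,3,7], [0,6,8], [1,2,5], [1,3,5], [1,3,7], [1,7,8], [2,4,6], [2,4,7], [2,5,6], [3,4,5], [3,4,6], [4,5,8], [4,7,8], [5,6,8]

giving chain groups C_0 ≅ Z^9, C_1 ≅ Z^27, C_2 ≅ Z^18.

∂_1: C_1 → C_0 sends each edge [p,q] (with p < q) to q − p. For instance
  ∂[2,6] = [6] − [2].
The resulting 9×27 matrix has rank 8, and its Smith normal form has invariant factors (1,1,1,1,1,1,1,1).

∂_2: C_2 → C_1 sends each 2-simplex [p,q,r] to [q,r] − [p,r] + [p,q]. For instance
  ∂[0,1,2] = [1,2] − [0,2] + [0,1],
  ∂[4,5,8] = [5,8] − [4,8] + [4,5].
This gives a 27×18 integer matrix of rank 18; reducing to Smith normal form yields diagonal entries (1,1,1,1,1,1,1,1,1,1,1,1,1,1,1,1,1,2).

Reading off H_k = ker ∂_k / im ∂_{k+1}:

  H_0: rank C_0 − rank ∂_1 = 9 − 8 = 1, and the invariant factors of ∂_1 are all 1, so H_0 = Z.
  H_1: rank ker ∂_1 − rank ∂_2 = (27 − 8) − 18 = 1, and ∂_2 has invariant factor 2 > 1, so H_1 = Z ⊕ Z/2.
  H_2: rank ker ∂_2 − rank ∂_3 = (18 − 18) − 0 = 0, and there is no ∂_3, so H_2 = 0.

(K is a triangulation of the Klein bottle.)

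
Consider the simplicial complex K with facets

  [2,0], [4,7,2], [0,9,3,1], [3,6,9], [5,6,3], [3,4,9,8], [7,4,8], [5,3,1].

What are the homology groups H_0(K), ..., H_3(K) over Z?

H_0 ≅ Z,  H_1 ≅ Z,  H_2 = 0,  H_3 = 0.

Order the vertices as 0 < 1 < 2 < 3 < 4 < 5 < 6 < 7 < 8 < 9. Listing each simplex with vertices in this order, K has dimension 3 with simplices:

  0-simplices (10): [0], [1], [2], [3], [4], [5], [6], [7], [8], [9]
  1-simplices (21): [0,1], [0,2], [0,3], [0,9], [1,3], [1,5], [1,9], [2,4], [2,7], [3,4], [3,5], [3,6], [3,8], [3,9], [4,7], [4,8], [4,9], [5,6], [6,9], [7,8], [8,9]
  2-simplices (13): [0,1,3], [0,1,9], [0,3,9], [1,3,5], [1,3,9], [2,4,7], [3,4,8], [3,4,9], [3,5,6], [3,6,9], [3,8,9], [4,7,8], [4,8,9]
  3-simplices (2): [0,1,3,9], [3,4,8,9]

giving chain groups C_0 ≅ Z^10, C_1 ≅ Z^21, C_2 ≅ Z^13, C_3 ≅ Z^2.

The boundary map ∂_1: C_1 → C_0 sends each edge [p,q] (with p < q) to q − p.
This gives a 10×21 integer matrix of rank 9; reducing to Smith normal form yields diagonal entries (1,1,1,1,1,1,1,1,1).

∂_2: C_2 → C_1 sends each 2-simplex [p,q,r] to [q,r] − [p,r] + [p,q]. For instance
  ∂[2,4,7] = [4,7] − [2,7] + [2,4],
  ∂[0,1,9] = [1,9] − [0,9] + [0,1].
The resulting 21×13 matrix has rank 11, and its Smith normal form has invariant factors (1,1,1,1,1,1,1,1,1,1,1).

Boundary ∂_3: C_3 → C_2 sends each 3-simplex σ to the alternating sum Σ_i (−1)^i (σ with its i-th vertex removed). For instance
  ∂[3,4,8,9] = [4,8,9] − [3,8,9] + [3,4,9] − [3,4,8],
  ∂[0,1,3,9] = [1,3,9] − [0,3,9] + [0,1,9] − [0,1,3].
As a 13×2 matrix over Z this has rank 2, with invariant factors (1,1).

Reading off H_k = ker ∂_k / im ∂_{k+1}:

  H_0: rank C_0 − rank ∂_1 = 10 − 9 = 1, and the invariant factors of ∂_1 are all 1, so H_0 = Z.
  H_1: rank ker ∂_1 − rank ∂_2 = (21 − 9) − 11 = 1, and the invariant factors of ∂_2 are all 1, so H_1 = Z.
  H_2: rank ker ∂_2 − rank ∂_3 = (13 − 11) − 2 = 0, and the invariant factors of ∂_3 are all 1, so H_2 = 0.
  H_3: rank ker ∂_3 − rank ∂_4 = (2 − 2) − 0 = 0, and there is no ∂_4, so H_3 = 0.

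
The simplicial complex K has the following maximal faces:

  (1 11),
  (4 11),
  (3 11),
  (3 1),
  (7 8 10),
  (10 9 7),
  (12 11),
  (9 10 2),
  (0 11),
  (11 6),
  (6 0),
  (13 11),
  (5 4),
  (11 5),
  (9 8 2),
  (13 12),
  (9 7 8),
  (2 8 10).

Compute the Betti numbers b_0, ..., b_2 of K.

b_0 = 2, b_1 = 4, b_2 = 1.

Take the total order 0 < 1 < 2 < 3 < 4 < 5 < 6 < 7 < 8 < 9 < 10 < 11 < 12 < 13 on the vertex set. Then K (dimension 2) consists of the simplices:

  0-simplices (14): [0], [1], [2], [3], [4], [5], [6], [7], [8], [9], [10], [11], [12], [13]
  1-simplices (21): (21 of them)
  2-simplices (6): [2,8,9], [2,8,10], [2,9,10], [7,8,9], [7,8,10], [7,9,10]

giving chain groups C_0 ≅ Z^14, C_1 ≅ Z^21, C_2 ≅ Z^6.

∂_1: C_1 → C_0 is given by ∂[p,q] = [q] − [p].
As a 14×21 matrix over Z this has rank 12, with invariant factors (1,1,1,1,1,1,1,1,1,1,1,1).

Boundary ∂_2: C_2 → C_1 acts by ∂[p,q,r] = [q,r] − [p,r] + [p,q]. For instance
  ∂[7,8,10] = [8,10] − [7,10] + [7,8],
  ∂[7,9,10] = [9,10] − [7,10] + [7,9].
This gives a 21×6 integer matrix of rank 5; reducing to Smith normal form yields diagonal entries (1,1,1,1,1).

Computing H_k = (kernel of ∂_k) / (image of ∂_{k+1}):

  H_0: rank C_0 − rank ∂_1 = 14 − 12 = 2, and the invariant factors of ∂_1 are all 1, so H_0 ≅ Z^2.
  H_1: rank ker ∂_1 − rank ∂_2 = (21 − 12) − 5 = 4, and the invariant factors of ∂_2 are all 1, so H_1 ≅ Z^4.
  H_2: rank ker ∂_2 − rank ∂_3 = (6 − 5) − 0 = 1, and there is no ∂_3, so H_2 ≅ Z.

(K is a triangulation of the disjoint union of the 2-sphere S^2 and a wedge of 4 circles.)

Hence the Betti numbers are b_0 = 2, b_1 = 4, b_2 = 1.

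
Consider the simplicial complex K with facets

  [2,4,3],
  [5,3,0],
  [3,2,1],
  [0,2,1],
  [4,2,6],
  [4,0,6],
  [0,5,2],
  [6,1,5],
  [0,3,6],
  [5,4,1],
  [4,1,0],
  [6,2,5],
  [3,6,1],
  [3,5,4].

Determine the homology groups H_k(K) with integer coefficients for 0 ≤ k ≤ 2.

H_0 = Z,  H_1 = Z^2,  H_2 = Z.

Take the total order 0 < 1 < 2 < 3 < 4 < 5 < 6 on the vertex set. Then K (dimension 2) consists of the simplices:

  0-simplices (7): [0], [1], [2], [3], [4], [5], [6]
  1-simplices (21): [0,1], [0,2], [0,3], [0,4], [0,5], [0,6], [1,2], [1,3], [1,4], [1,5], [1,6], [2,3], [2,4], [2,5], [2,6], [3,4], [3,5], [3,6], [4,5], [4,6], [5,6]
  2-simplices (14): [0,1,2], [0,1,4], [0,2,5], [0,3,5], [0,3,6], [0,4,6], [1,2,3], [1,3,6], [1,4,5], [1,5,6], [2,3,4], [2,4,6], [2,5,6], [3,4,5]

giving chain groups C_0 ≅ Z^7, C_1 ≅ Z^21, C_2 ≅ Z^14.

The boundary map ∂_1: C_1 → C_0 maps an edge to its endpoints' difference, ∂[p,q] = q − p. For instance
  ∂[0,1] = [1] − [0].
The resulting 7×21 matrix has rank 6, and its Smith normal form has invariant factors (1,1,1,1,1,1).

Boundary ∂_2: C_2 → C_1 maps a triangle to the signed sum of its edges. For instance
  ∂[1,3,6] = [3,6] − [1,6] + [1,3],
  ∂[0,1,2] = [1,2] − [0,2] + [0,1].
This gives a 21×14 integer matrix of rank 13; reducing to Smith normal form yields diagonal entries (1,1,1,1,1,1,1,1,1,1,1,1,1).

Reading off H_k = ker ∂_k / im ∂_{k+1}:

  H_0: rank C_0 − rank ∂_1 = 7 − 6 = 1, and the invariant factors of ∂_1 are all 1, so H_0 ≅ Z.
  H_1: rank ker ∂_1 − rank ∂_2 = (21 − 6) − 13 = 2, and the invariant factors of ∂_2 are all 1, so H_1 ≅ Z^2.
  H_2: rank ker ∂_2 − rank ∂_3 = (14 − 13) − 0 = 1, and there is no ∂_3, so H_2 ≅ Z.

As a check, the Euler characteristic is 7 − 21 + 14 = 0, which agrees with 1 − 2 + 1 = 0.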